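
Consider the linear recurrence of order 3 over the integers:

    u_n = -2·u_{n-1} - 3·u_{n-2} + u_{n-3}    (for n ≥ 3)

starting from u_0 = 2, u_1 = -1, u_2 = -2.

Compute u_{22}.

u_3 = -2·-2 + -3·-1 + 1·2 = 9
u_4 = -2·9 + -3·-2 + 1·-1 = -13
u_5 = -2·-13 + -3·9 + 1·-2 = -3
u_6 = -2·-3 + -3·-13 + 1·9 = 54
u_7 = -2·54 + -3·-3 + 1·-13 = -112
u_8 = -2·-112 + -3·54 + 1·-3 = 59
u_9 = -2·59 + -3·-112 + 1·54 = 272
u_10 = -2·272 + -3·59 + 1·-112 = -833
u_11 = -2·-833 + -3·272 + 1·59 = 909
u_12 = -2·909 + -3·-833 + 1·272 = 953
u_13 = -2·953 + -3·909 + 1·-833 = -5466
u_14 = -2·-5466 + -3·953 + 1·909 = 8982
u_15 = -2·8982 + -3·-5466 + 1·953 = -613
u_16 = -2·-613 + -3·8982 + 1·-5466 = -31186
u_17 = -2·-31186 + -3·-613 + 1·8982 = 73193
u_18 = -2·73193 + -3·-31186 + 1·-613 = -53441
u_19 = -2·-53441 + -3·73193 + 1·-31186 = -143883
u_20 = -2·-143883 + -3·-53441 + 1·73193 = 521282
u_21 = -2·521282 + -3·-143883 + 1·-53441 = -664356
u_22 = -2·-664356 + -3·521282 + 1·-143883 = -379017

-379017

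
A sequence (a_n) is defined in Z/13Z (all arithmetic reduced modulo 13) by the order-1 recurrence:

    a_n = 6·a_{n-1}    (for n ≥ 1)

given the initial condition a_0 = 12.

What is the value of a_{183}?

5

a_1 = 6·12 = 7
a_2 = 6·7 = 3
a_3 = 6·3 = 5
a_4 = 6·5 = 4
a_5 = 6·4 = 11
a_6 = 6·11 = 1
a_7 = 6·1 = 6
a_8 = 6·6 = 10
a_9 = 6·10 = 8
a_10 = 6·8 = 9
a_11 = 6·9 = 2
a_12 = 6·2 = 12
(a_12) = (12) = (a_0), so the sequence has period 12.
183 ≡ 3 (mod 12), hence a_183 = a_3 = 5.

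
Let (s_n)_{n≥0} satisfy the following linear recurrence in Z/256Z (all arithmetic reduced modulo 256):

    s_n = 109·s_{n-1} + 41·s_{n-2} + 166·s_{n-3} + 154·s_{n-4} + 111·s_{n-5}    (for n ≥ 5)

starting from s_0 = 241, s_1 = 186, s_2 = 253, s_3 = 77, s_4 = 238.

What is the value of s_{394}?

s_5 = 109·238 + 41·77 + 166·253 + 154·186 + 111·241 = 28
s_6 = 109·28 + 41·238 + 166·77 + 154·253 + 111·186 = 208
s_7 = 109·208 + 41·28 + 166·238 + 154·77 + 111·253 = 101
s_8 = 109·101 + 41·208 + 166·28 + 154·238 + 111·77 = 8
s_9 = 109·8 + 41·101 + 166·208 + 154·28 + 111·238 = 127
s_10 = 109·127 + 41·8 + 166·101 + 154·208 + 111·28 = 29
Continuing the recurrence:
  s_11 = 210;  s_12 = 4;  s_13 = 2;  s_14 = 45;  s_15 = 250;  s_16 = 105
  s_17 = 221;  s_18 = 246;  s_19 = 32;  s_20 = 228;  s_21 = 49;  s_22 = 240
  s_23 = 203;  s_24 = 173;  s_25 = 34;  s_26 = 112;  s_27 = 126;  s_28 = 185
  s_29 = 10;  s_30 = 181;  s_31 = 253;  s_32 = 30;  s_33 = 228;  s_34 = 40
  s_35 = 173;  s_36 = 168;  s_37 = 87;  s_38 = 13;  s_39 = 210;  s_40 = 252
  s_41 = 138;  s_42 = 213;  s_43 = 42;  s_44 = 33;  s_45 = 45;  s_46 = 166
  s_47 = 232;  s_48 = 156;  s_49 = 153;  s_50 = 240;  s_51 = 99;  s_52 = 61
  s_53 = 34;  s_54 = 40;  s_55 = 166;  s_56 = 193;  s_57 = 154;  s_58 = 237
  s_59 = 237;  s_60 = 206;  s_61 = 172;  s_62 = 64;  s_63 = 181;  s_64 = 136
  s_65 = 47;  s_66 = 61;  s_67 = 82;  s_68 = 116;  s_69 = 82;  s_70 = 189
  s_71 = 154;  s_72 = 89;  s_73 = 189;  s_74 = 214;  s_75 = 176;  s_76 = 20
  s_77 = 193;  s_78 = 48;  s_79 = 251;  s_80 = 13;  s_81 = 162;  s_82 = 96
  s_83 = 14;  s_84 = 9;  s_85 = 106;  s_86 = 165;  s_87 = 29;  s_88 = 254
  s_89 = 116;  s_90 = 24;  s_91 = 125;  s_92 = 168;  s_93 = 7;  s_94 = 173
  s_95 = 82;  s_96 = 108;  s_97 = 90;  s_98 = 229;  s_99 = 74;  s_100 = 17
  s_101 = 141;  s_102 = 134;  s_103 = 120;  s_104 = 76;  s_105 = 169;  s_106 = 176
  s_107 = 147;  s_108 = 29;  s_109 = 162;  s_110 = 24;  s_111 = 182;  s_112 = 145
  s_113 = 122;  s_114 = 221;  s_115 = 141;  s_116 = 174;  s_117 = 60;  s_118 = 176
  s_119 = 5;  s_120 = 8;  s_121 = 223;  s_122 = 93;  s_123 = 210;  s_124 = 228
  s_125 = 162;  s_126 = 77;  s_127 = 58;  s_128 = 73;  s_129 = 157;  s_130 = 182
  s_131 = 64;  s_132 = 68;  s_133 = 81;  s_134 = 112;  s_135 = 43;  s_136 = 109
  s_137 = 34;  s_138 = 80;  s_139 = 158;  s_140 = 89;  s_141 = 202;  s_142 = 149
  s_143 = 61;  s_144 = 222;  s_145 = 4;  s_146 = 8;  s_147 = 77;  s_148 = 168
  s_149 = 183;  s_150 = 77;  s_151 = 210;  s_152 = 220;  s_153 = 42;  s_154 = 245
  s_155 = 106;  s_156 = 1;  s_157 = 237;  s_158 = 102;  s_159 = 8;  s_160 = 252
  s_161 = 185;  s_162 = 112;  s_163 = 195;  s_164 = 253;  s_165 = 34;  s_166 = 8
  s_167 = 198;  s_168 = 97;  s_169 = 90;  s_170 = 205;  s_171 = 45;  s_172 = 142
  s_173 = 204;  s_174 = 32;  s_175 = 85;  s_176 = 136;  s_177 = 143;  s_178 = 125
  s_179 = 82;  s_180 = 84;  s_181 = 242;  s_182 = 221;  s_183 = 218;  s_184 = 57
  s_185 = 125;  s_186 = 150;  s_187 = 208;  s_188 = 116;  s_189 = 225;  s_190 = 176
  s_191 = 91;  s_192 = 205;  s_193 = 162;  s_194 = 64;  s_195 = 46;  s_196 = 169
  s_197 = 42;  s_198 = 133;  s_199 = 93;  s_200 = 190;  s_201 = 148;  s_202 = 248
  s_203 = 29;  s_204 = 168;  s_205 = 103;  s_206 = 237;  s_207 = 82;  s_208 = 76
  s_209 = 250;  s_210 = 5;  s_211 = 138;  s_212 = 241;  s_213 = 77;  s_214 = 70
  s_215 = 152;  s_216 = 172;  s_217 = 201;  s_218 = 48;  s_219 = 243;  s_220 = 221
  s_221 = 162;  s_222 = 248;  s_223 = 214;  s_224 = 49;  s_225 = 58;  s_226 = 189
  s_227 = 205;  s_228 = 110;  s_229 = 92;  s_230 = 144;  s_231 = 165;  s_232 = 8
  s_233 = 63;  s_234 = 157;  s_235 = 210;  s_236 = 196;  s_237 = 66;  s_238 = 109
  s_239 = 122;  s_240 = 41;  s_241 = 93;  s_242 = 118;  s_243 = 96;  s_244 = 164
  s_245 = 113;  s_246 = 240;  s_247 = 139;  s_248 = 45;  s_249 = 34;  s_250 = 48
  s_251 = 190;  s_252 = 249;  s_253 = 138;  s_254 = 117;  s_255 = 125;  s_256 = 158
  s_257 = 36;  s_258 = 232;  s_259 = 237;  s_260 = 168;  s_261 = 23;  s_262 = 141
  s_263 = 210;  s_264 = 188;  s_265 = 202;  s_266 = 21;  s_267 = 170;  s_268 = 225
  s_269 = 173;  s_270 = 38;  s_271 = 40;  s_272 = 92;  s_273 = 217;  s_274 = 240
  s_275 = 35;  s_276 = 189;  s_277 = 34;  s_278 = 232;  s_279 = 230;  s_280 = 1
  s_281 = 26;  s_282 = 173;  s_283 = 109;  s_284 = 78;  s_285 = 236;  s_286 = 0
  s_287 = 245;  s_288 = 136;  s_289 = 239;  s_290 = 189;  s_291 = 82;  s_292 = 52
  s_293 = 146;  s_294 = 253;  s_295 = 26;  s_296 = 25;  s_297 = 61;  s_298 = 86
  s_299 = 240;  s_300 = 212;  s_301 = 1;  s_302 = 48;  s_303 = 187;  s_304 = 141
  s_305 = 162;  s_306 = 32;  s_307 = 78;  s_308 = 73;  s_309 = 234;  s_310 = 101
  s_311 = 157;  s_312 = 126;  s_313 = 180;  s_314 = 216;  s_315 = 189;  s_316 = 168
  s_317 = 199;  s_318 = 45;  s_319 = 82;  s_320 = 44;  s_321 = 154;  s_322 = 37
  s_323 = 202;  s_324 = 209;  s_325 = 13;  s_326 = 6;  s_327 = 184;  s_328 = 12
  s_329 = 233;  s_330 = 176;  s_331 = 83;  s_332 = 157;  s_333 = 162;  s_334 = 216
  s_335 = 246;  s_336 = 209;  s_337 = 250;  s_338 = 157;  s_339 = 13;  s_340 = 46
  s_341 = 124;  s_342 = 112;  s_343 = 69;  s_344 = 8;  s_345 = 159;  s_346 = 221
  s_347 = 210;  s_348 = 164;  s_349 = 226;  s_350 = 141;  s_351 = 186;  s_352 = 9
  s_353 = 29;  s_354 = 54;  s_355 = 128;  s_356 = 4;  s_357 = 145;  s_358 = 112
  s_359 = 235;  s_360 = 237;  s_361 = 34;  s_362 = 16;  s_363 = 222;  s_364 = 153
  s_365 = 74;  s_366 = 85;  s_367 = 189;  s_368 = 94;  s_369 = 68;  s_370 = 200
  s_371 = 141;  s_372 = 168;  s_373 = 119;  s_374 = 205;  s_375 = 210;  s_376 = 156
  s_377 = 106;  s_378 = 53;  s_379 = 234;  s_380 = 193;  s_381 = 109;  s_382 = 230
  s_383 = 72;  s_384 = 188;  s_385 = 249;  s_386 = 112;  s_387 = 131;  s_388 = 125
  s_389 = 34;  s_390 = 200;  s_391 = 6;  s_392 = 161
s_393 = 109·161 + 41·6 + 166·200 + 154·34 + 111·125 = 218
s_394 = 109·218 + 41·161 + 166·6 + 154·200 + 111·34 = 141

141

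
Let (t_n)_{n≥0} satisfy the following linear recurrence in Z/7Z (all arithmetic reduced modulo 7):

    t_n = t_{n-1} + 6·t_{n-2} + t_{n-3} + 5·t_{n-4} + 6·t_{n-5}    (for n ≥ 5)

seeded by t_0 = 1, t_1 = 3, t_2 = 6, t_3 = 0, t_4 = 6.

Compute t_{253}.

1

t_5 = 1·6 + 6·0 + 1·6 + 5·3 + 6·1 = 5
t_6 = 1·5 + 6·6 + 1·0 + 5·6 + 6·3 = 5
t_7 = 1·5 + 6·5 + 1·6 + 5·0 + 6·6 = 0
t_8 = 1·0 + 6·5 + 1·5 + 5·6 + 6·0 = 2
t_9 = 1·2 + 6·0 + 1·5 + 5·5 + 6·6 = 5
t_10 = 1·5 + 6·2 + 1·0 + 5·5 + 6·5 = 2
Continuing the recurrence:
  t_11 = 1;  t_12 = 0;  t_13 = 3;  t_14 = 2;  t_15 = 2;  t_16 = 2
  t_17 = 3;  t_18 = 3;  t_19 = 3;  t_20 = 4;  t_21 = 3;  t_22 = 0
  t_23 = 6;  t_24 = 5;  t_25 = 3;  t_26 = 1;  t_27 = 5;  t_28 = 5
  t_29 = 4;  t_30 = 6;  t_31 = 3;  t_32 = 0;  t_33 = 4;  t_34 = 5
  t_35 = 3;  t_36 = 6;  t_37 = 0;  t_38 = 4;  t_39 = 6;  t_40 = 1
  t_41 = 0;  t_42 = 4;  t_43 = 3;  t_44 = 5;  t_45 = 5;  t_46 = 2
  t_47 = 6;  t_48 = 3;  t_49 = 5;  t_50 = 6;  t_51 = 4;  t_52 = 5
  t_53 = 1;  t_54 = 4;  t_55 = 1;  t_56 = 5;  t_57 = 1;  t_58 = 2
  t_59 = 0;  t_60 = 2;  t_61 = 4;  t_62 = 4;  t_63 = 0;  t_64 = 3
  t_65 = 4;  t_66 = 3;  t_67 = 5;  t_68 = 0;  t_69 = 1;  t_70 = 3
  t_71 = 3;  t_72 = 3;  t_73 = 1;  t_74 = 1;  t_75 = 1;  t_76 = 6
  t_77 = 1;  t_78 = 0;  t_79 = 2;  t_80 = 4;  t_81 = 1;  t_82 = 5
  t_83 = 4;  t_84 = 4;  t_85 = 6;  t_86 = 2;  t_87 = 1;  t_88 = 0
  t_89 = 6;  t_90 = 4;  t_91 = 1;  t_92 = 2;  t_93 = 0;  t_94 = 6
  t_95 = 2;  t_96 = 5;  t_97 = 0;  t_98 = 6;  t_99 = 1;  t_100 = 4
  t_101 = 4;  t_102 = 3;  t_103 = 2;  t_104 = 1;  t_105 = 4;  t_106 = 2
  t_107 = 6;  t_108 = 4;  t_109 = 5;  t_110 = 6;  t_111 = 5;  t_112 = 4
  t_113 = 5;  t_114 = 3;  t_115 = 0;  t_116 = 3;  t_117 = 6;  t_118 = 6
  t_119 = 0;  t_120 = 1;  t_121 = 6;  t_122 = 1;  t_123 = 4;  t_124 = 0
  t_125 = 5;  t_126 = 1;  t_127 = 1;  t_128 = 1;  t_129 = 5;  t_130 = 5
  t_131 = 5;  t_132 = 2;  t_133 = 5;  t_134 = 0;  t_135 = 3;  t_136 = 6
  t_137 = 5;  t_138 = 4;  t_139 = 6;  t_140 = 6;  t_141 = 2;  t_142 = 3
  t_143 = 5;  t_144 = 0;  t_145 = 2;  t_146 = 6;  t_147 = 5;  t_148 = 3
  t_149 = 0;  t_150 = 2;  t_151 = 3;  t_152 = 4;  t_153 = 0;  t_154 = 2
  t_155 = 5;  t_156 = 6;  t_157 = 6;  t_158 = 1;  t_159 = 3;  t_160 = 5
  t_161 = 6;  t_162 = 3;  t_163 = 2;  t_164 = 6;  t_165 = 4;  t_166 = 2
  t_167 = 4;  t_168 = 6;  t_169 = 4;  t_170 = 1;  t_171 = 0;  t_172 = 1
  t_173 = 2;  t_174 = 2;  t_175 = 0;  t_176 = 5;  t_177 = 2;  t_178 = 5
  t_179 = 6;  t_180 = 0;  t_181 = 4;  t_182 = 5;  t_183 = 5;  t_184 = 5
  t_185 = 4;  t_186 = 4;  t_187 = 4;  t_188 = 3;  t_189 = 4;  t_190 = 0
  t_191 = 1;  t_192 = 2;  t_193 = 4;  t_194 = 6;  t_195 = 2;  t_196 = 2
  t_197 = 3;  t_198 = 1;  t_199 = 4;  t_200 = 0;  t_201 = 3;  t_202 = 2
  t_203 = 4;  t_204 = 1;  t_205 = 0;  t_206 = 3;  t_207 = 1;  t_208 = 6
  t_209 = 0;  t_210 = 3;  t_211 = 4;  t_212 = 2;  t_213 = 2;  t_214 = 5
  t_215 = 1;  t_216 = 4;  t_217 = 2;  t_218 = 1;  t_219 = 3;  t_220 = 2
  t_221 = 6;  t_222 = 3;  t_223 = 6;  t_224 = 2;  t_225 = 6;  t_226 = 5
  t_227 = 0;  t_228 = 5;  t_229 = 3;  t_230 = 3;  t_231 = 0;  t_232 = 4
  t_233 = 3;  t_234 = 4;  t_235 = 2;  t_236 = 0;  t_237 = 6;  t_238 = 4
  t_239 = 4;  t_240 = 4;  t_241 = 6;  t_242 = 6;  t_243 = 6;  t_244 = 1
  t_245 = 6;  t_246 = 0;  t_247 = 5;  t_248 = 3;  t_249 = 6;  t_250 = 2
  t_251 = 3
t_252 = 1·3 + 6·2 + 1·6 + 5·3 + 6·5 = 3
t_253 = 1·3 + 6·3 + 1·2 + 5·6 + 6·3 = 1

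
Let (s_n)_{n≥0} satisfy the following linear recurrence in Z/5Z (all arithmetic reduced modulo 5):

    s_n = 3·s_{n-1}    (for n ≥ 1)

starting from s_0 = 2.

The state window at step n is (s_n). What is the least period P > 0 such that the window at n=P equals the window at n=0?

n=0: window = (2)
n=1: window = (1)
n=2: window = (3)
n=3: window = (4)
n=4: window = (2)
window at n=4 equals window at n=0 → period = 4

4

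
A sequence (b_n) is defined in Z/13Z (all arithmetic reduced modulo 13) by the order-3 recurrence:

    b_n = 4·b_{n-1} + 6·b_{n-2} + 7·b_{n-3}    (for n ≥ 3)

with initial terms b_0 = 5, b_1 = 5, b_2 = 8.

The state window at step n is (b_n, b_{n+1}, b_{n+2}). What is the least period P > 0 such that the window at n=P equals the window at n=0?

n=0: window = (5, 5, 8)
n=1: window = (5, 8, 6)
n=2: window = (8, 6, 3)
n=3: window = (6, 3, 0)
n=4: window = (3, 0, 8)
n=5: window = (0, 8, 1)
n=6: window = (8, 1, 0)
n=7: window = (1, 0, 10)
n=8: window = (0, 10, 8)
n=9: window = (10, 8, 1)
n=10: window = (8, 1, 5)
n=11: window = (1, 5, 4)
n=12: window = (5, 4, 1)
n=13: window = (4, 1, 11)
n=14: window = (1, 11, 0)
n=15: window = (11, 0, 8)
n=16: window = (0, 8, 5)
n=17: window = (8, 5, 3)
n=18: window = (5, 3, 7)
n=19: window = (3, 7, 3)
n=20: window = (7, 3, 10)
n=21: window = (3, 10, 3)
n=22: window = (10, 3, 2)
n=23: window = (3, 2, 5)
n=24: window = (2, 5, 1)
n=25: window = (5, 1, 9)
n=26: window = (1, 9, 12)
n=27: window = (9, 12, 5)
n=28: window = (12, 5, 12)
n=29: window = (5, 12, 6)
n=30: window = (12, 6, 1)
n=31: window = (6, 1, 7)
n=32: window = (1, 7, 11)
n=33: window = (7, 11, 2)
n=34: window = (11, 2, 6)
n=35: window = (2, 6, 9)
n=36: window = (6, 9, 8)
n=37: window = (9, 8, 11)
n=38: window = (8, 11, 12)
n=39: window = (11, 12, 1)
n=40: window = (12, 1, 10)
…
n=166: window = (3, 7, 5)
n=167: window = (7, 5, 5)
n=168: window = (5, 5, 8)
window at n=168 equals window at n=0 → period = 168

168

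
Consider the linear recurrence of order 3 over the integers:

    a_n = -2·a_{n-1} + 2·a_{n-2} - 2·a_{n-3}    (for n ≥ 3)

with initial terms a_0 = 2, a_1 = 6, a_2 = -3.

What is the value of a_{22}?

a_3 = -2·-3 + 2·6 + -2·2 = 14
a_4 = -2·14 + 2·-3 + -2·6 = -46
a_5 = -2·-46 + 2·14 + -2·-3 = 126
a_6 = -2·126 + 2·-46 + -2·14 = -372
a_7 = -2·-372 + 2·126 + -2·-46 = 1088
a_8 = -2·1088 + 2·-372 + -2·126 = -3172
a_9 = -2·-3172 + 2·1088 + -2·-372 = 9264
a_10 = -2·9264 + 2·-3172 + -2·1088 = -27048
a_11 = -2·-27048 + 2·9264 + -2·-3172 = 78968
a_12 = -2·78968 + 2·-27048 + -2·9264 = -230560
a_13 = -2·-230560 + 2·78968 + -2·-27048 = 673152
a_14 = -2·673152 + 2·-230560 + -2·78968 = -1965360
a_15 = -2·-1965360 + 2·673152 + -2·-230560 = 5738144
a_16 = -2·5738144 + 2·-1965360 + -2·673152 = -16753312
a_17 = -2·-16753312 + 2·5738144 + -2·-1965360 = 48913632
a_18 = -2·48913632 + 2·-16753312 + -2·5738144 = -142810176
a_19 = -2·-142810176 + 2·48913632 + -2·-16753312 = 416954240
a_20 = -2·416954240 + 2·-142810176 + -2·48913632 = -1217356096
a_21 = -2·-1217356096 + 2·416954240 + -2·-142810176 = 3554241024
a_22 = -2·3554241024 + 2·-1217356096 + -2·416954240 = -10377102720

-10377102720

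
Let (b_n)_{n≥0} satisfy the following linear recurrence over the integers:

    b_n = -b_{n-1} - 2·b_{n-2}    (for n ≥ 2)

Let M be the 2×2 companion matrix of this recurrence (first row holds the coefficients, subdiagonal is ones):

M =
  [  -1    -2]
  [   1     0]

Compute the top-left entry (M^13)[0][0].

91

(M^13)[0][0] is the top entry after applying M 13 times to the unit state (1, 0). Equivalently it is h_{14} for the auxiliary sequence (h_n) obeying the same recurrence with h_1 = 1 and h_i = 0 for 0 ≤ i < 1:
h_2 = -1·1 + -2·0 = -1
h_3 = -1·-1 + -2·1 = -1
h_4 = -1·-1 + -2·-1 = 3
h_5 = -1·3 + -2·-1 = -1
h_6 = -1·-1 + -2·3 = -5
h_7 = -1·-5 + -2·-1 = 7
h_8 = -1·7 + -2·-5 = 3
h_9 = -1·3 + -2·7 = -17
h_10 = -1·-17 + -2·3 = 11
h_11 = -1·11 + -2·-17 = 23
h_12 = -1·23 + -2·11 = -45
h_13 = -1·-45 + -2·23 = -1
h_14 = -1·-1 + -2·-45 = 91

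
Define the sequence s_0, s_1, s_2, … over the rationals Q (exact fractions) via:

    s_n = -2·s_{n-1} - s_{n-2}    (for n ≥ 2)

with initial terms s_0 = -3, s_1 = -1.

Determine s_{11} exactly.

-41

s_2 = -2·-1 + -1·-3 = 5
s_3 = -2·5 + -1·-1 = -9
s_4 = -2·-9 + -1·5 = 13
s_5 = -2·13 + -1·-9 = -17
s_6 = -2·-17 + -1·13 = 21
s_7 = -2·21 + -1·-17 = -25
s_8 = -2·-25 + -1·21 = 29
s_9 = -2·29 + -1·-25 = -33
s_10 = -2·-33 + -1·29 = 37
s_11 = -2·37 + -1·-33 = -41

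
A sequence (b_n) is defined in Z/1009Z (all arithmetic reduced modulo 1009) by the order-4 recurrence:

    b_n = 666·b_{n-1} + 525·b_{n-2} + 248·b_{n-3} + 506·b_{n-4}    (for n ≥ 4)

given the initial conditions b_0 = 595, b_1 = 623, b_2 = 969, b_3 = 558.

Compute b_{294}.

893

b_4 = 666·558 + 525·969 + 248·623 + 506·595 = 11
b_5 = 666·11 + 525·558 + 248·969 + 506·623 = 194
b_6 = 666·194 + 525·11 + 248·558 + 506·969 = 873
b_7 = 666·873 + 525·194 + 248·11 + 506·558 = 713
b_8 = 666·713 + 525·873 + 248·194 + 506·11 = 59
b_9 = 666·59 + 525·713 + 248·873 + 506·194 = 798
Continuing the recurrence:
  b_10 = 475;  b_11 = 810;  b_12 = 530;  b_13 = 226;  b_14 = 238;  b_15 = 159
  b_16 = 122;  b_17 = 92;  b_18 = 644;  b_19 = 676;  b_20 = 79;  b_21 = 306
  b_22 = 195;  b_23 = 354;  b_24 = 960;  b_25 = 235;  b_26 = 421;  b_27 = 648
  b_28 = 968;  b_29 = 433;  b_30 = 877;  b_31 = 56;  b_32 = 148;  b_33 = 531
  b_34 = 67;  b_35 = 981;  b_36 = 114;  b_37 = 439;  b_38 = 807;  b_39 = 66
  b_40 = 535;  b_41 = 985;  b_42 = 454;  b_43 = 781;  b_44 = 128;  b_45 = 411
  b_46 = 525;  b_47 = 508;  b_48 = 692;  b_49 = 234;  b_50 = 660;  b_51 = 236
  b_52 = 733;  b_53 = 188;  b_54 = 475;  b_55 = 869;  b_56 = 545;  b_57 = 925
  b_58 = 932;  b_59 = 217;  b_60 = 840;  b_61 = 311;  b_62 = 67;  b_63 = 330
  b_64 = 373;  b_65 = 340;  b_66 = 210;  b_67 = 696;  b_68 = 293;  b_69 = 665
  b_70 = 780;  b_71 = 916;  b_72 = 854;  b_73 = 509;  b_74 = 628;  b_75 = 629
  b_76 = 315;  b_77 = 817;  b_78 = 709;  b_79 = 948;  b_80 = 422;  b_81 = 791
  b_82 = 244;  b_83 = 764;  b_84 = 291;  b_85 = 250;  b_86 = 577;  b_87 = 599
  b_88 = 987;  b_89 = 343;  b_90 = 543;  b_91 = 872;  b_92 = 380;  b_93 = 12
  b_94 = 278;  b_95 = 440;  b_96 = 594;  b_97 = 365;  b_98 = 555;  b_99 = 909
  b_100 = 369;  b_101 = 994;  b_102 = 850;  b_103 = 800;  b_104 = 685;  b_105 = 799
  b_106 = 705;  b_107 = 635;  b_108 = 872;  b_109 = 950;  b_110 = 400;  b_111 = 97
  b_112 = 956;  b_113 = 217;  b_114 = 93;  b_115 = 920;  b_116 = 405;  b_117 = 703
  b_118 = 518;  b_119 = 611;  b_120 = 718;  b_121 = 706;  b_122 = 541;  b_123 = 323
  b_124 = 287;  b_125 = 525;  b_126 = 561;  b_127 = 990;  b_128 = 325;  b_129 = 808
  b_130 = 96;  b_131 = 136;  b_132 = 301;  b_133 = 240;  b_134 = 605;  b_135 = 400
  b_136 = 759;  b_137 = 172;  b_138 = 167;  b_139 = 880;  b_140 = 655;  b_141 = 525
  b_142 = 384;  b_143 = 937;  b_144 = 797;  b_145 = 270;  b_146 = 790;  b_147 = 725
  b_148 = 647;  b_149 = 870;  b_150 = 270;  b_151 = 499;  b_152 = 154;  b_153 = 952
  b_154 = 560;  b_155 = 69;  b_156 = 142;  b_157 = 693;  b_158 = 99;  b_159 = 434
  b_160 = 524;  b_161 = 557;  b_162 = 624;  b_163 = 133;  b_164 = 150;  b_165 = 919
  b_166 = 262;  b_167 = 679;  b_168 = 611;  b_169 = 862;  b_170 = 166;  b_171 = 776
  b_172 = 864;  b_173 = 141;  b_174 = 606;  b_175 = 883;  b_176 = 86;  b_177 = 870
  b_178 = 939;  b_179 = 426;  b_180 = 733;  b_181 = 572;  b_182 = 553;  b_183 = 434
  b_184 = 385;  b_185 = 718;  b_186 = 241;  b_187 = 944;  b_188 = 41;  b_189 = 549
  b_190 = 593;  b_191 = 555;  b_192 = 383;  b_193 = 653;  b_194 = 95;  b_195 = 943
  b_196 = 439;  b_197 = 248;  b_198 = 538;  b_199 = 962;  b_200 = 16;  b_201 = 715
  b_202 = 520;  b_203 = 626;  b_204 = 529;  b_205 = 265;  b_206 = 807;  b_207 = 509
  b_208 = 289;  b_209 = 851;  b_210 = 896;  b_211 = 497;  b_212 = 352;  b_213 = 938
  b_214 = 783;  b_215 = 646;  b_216 = 887;  b_217 = 448;  b_218 = 677;  b_219 = 945
  b_220 = 951;  b_221 = 485;  b_222 = 733;  b_223 = 834;  b_224 = 3;  b_225 = 311
  b_226 = 420;  b_227 = 21;  b_228 = 342;  b_229 = 868;  b_230 = 672;  b_231 = 793
  b_232 = 941;  b_233 = 189;  b_234 = 281;  b_235 = 789;  b_236 = 352;  b_237 = 725
  b_238 = 544;  b_239 = 497;  b_240 = 829;  b_241 = 74;  b_242 = 154;  b_243 = 151
  b_244 = 725;  b_245 = 73;  b_246 = 764;  b_247 = 191;  b_248 = 115;  b_249 = 684
  b_250 = 402;  b_251 = 293;  b_252 = 358;  b_253 = 583;  b_254 = 708;  b_255 = 600
  b_256 = 249;  b_257 = 938;  b_258 = 222;  b_259 = 690;  b_260 = 374;  b_261 = 848
  b_262 = 255;  b_263 = 499;  b_264 = 35;  b_265 = 683;  b_266 = 564;  b_267 = 499
  b_268 = 256;  b_269 = 760;  b_270 = 336;  b_271 = 388;  b_272 = 110;  b_273 = 206
  b_274 = 73;  b_275 = 992;  b_276 = 563;  b_277 = 17;  b_278 = 595;  b_279 = 438
  b_280 = 212;  b_281 = 606;  b_282 = 346;  b_283 = 455;  b_284 = 625;  b_285 = 227
  b_286 = 383;  b_287 = 715;  b_288 = 451;  b_289 = 694;  b_290 = 557;  b_291 = 168
  b_292 = 458
b_293 = 666·458 + 525·168 + 248·557 + 506·694 = 662
b_294 = 666·662 + 525·458 + 248·168 + 506·557 = 893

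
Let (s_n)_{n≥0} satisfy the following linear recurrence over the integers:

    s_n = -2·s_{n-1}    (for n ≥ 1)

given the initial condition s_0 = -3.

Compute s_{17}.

s_1 = -2·-3 = 6
s_2 = -2·6 = -12
s_3 = -2·-12 = 24
s_4 = -2·24 = -48
s_5 = -2·-48 = 96
s_6 = -2·96 = -192
s_7 = -2·-192 = 384
s_8 = -2·384 = -768
s_9 = -2·-768 = 1536
s_10 = -2·1536 = -3072
s_11 = -2·-3072 = 6144
s_12 = -2·6144 = -12288
s_13 = -2·-12288 = 24576
s_14 = -2·24576 = -49152
s_15 = -2·-49152 = 98304
s_16 = -2·98304 = -196608
s_17 = -2·-196608 = 393216

393216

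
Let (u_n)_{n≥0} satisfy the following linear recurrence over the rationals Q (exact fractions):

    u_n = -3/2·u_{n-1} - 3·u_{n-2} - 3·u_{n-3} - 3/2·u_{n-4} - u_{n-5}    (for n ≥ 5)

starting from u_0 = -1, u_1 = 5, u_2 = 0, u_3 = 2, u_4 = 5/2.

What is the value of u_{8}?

u_5 = -3/2·5/2 + -3·2 + -3·0 + -3/2·5 + -1·-1 = -65/4
u_6 = -3/2·-65/4 + -3·5/2 + -3·2 + -3/2·0 + -1·5 = 47/8
u_7 = -3/2·47/8 + -3·-65/4 + -3·5/2 + -3/2·2 + -1·0 = 471/16
u_8 = -3/2·471/16 + -3·47/8 + -3·-65/4 + -3/2·5/2 + -1·2 = -601/32

-601/32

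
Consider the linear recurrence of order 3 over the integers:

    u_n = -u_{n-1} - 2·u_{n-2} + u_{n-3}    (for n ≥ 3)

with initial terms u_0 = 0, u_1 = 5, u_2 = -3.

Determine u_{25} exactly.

u_3 = -1·-3 + -2·5 + 1·0 = -7
u_4 = -1·-7 + -2·-3 + 1·5 = 18
u_5 = -1·18 + -2·-7 + 1·-3 = -7
u_6 = -1·-7 + -2·18 + 1·-7 = -36
u_7 = -1·-36 + -2·-7 + 1·18 = 68
u_8 = -1·68 + -2·-36 + 1·-7 = -3
u_9 = -1·-3 + -2·68 + 1·-36 = -169
u_10 = -1·-169 + -2·-3 + 1·68 = 243
u_11 = -1·243 + -2·-169 + 1·-3 = 92
u_12 = -1·92 + -2·243 + 1·-169 = -747
u_13 = -1·-747 + -2·92 + 1·243 = 806
u_14 = -1·806 + -2·-747 + 1·92 = 780
u_15 = -1·780 + -2·806 + 1·-747 = -3139
u_16 = -1·-3139 + -2·780 + 1·806 = 2385
u_17 = -1·2385 + -2·-3139 + 1·780 = 4673
u_18 = -1·4673 + -2·2385 + 1·-3139 = -12582
u_19 = -1·-12582 + -2·4673 + 1·2385 = 5621
u_20 = -1·5621 + -2·-12582 + 1·4673 = 24216
u_21 = -1·24216 + -2·5621 + 1·-12582 = -48040
u_22 = -1·-48040 + -2·24216 + 1·5621 = 5229
u_23 = -1·5229 + -2·-48040 + 1·24216 = 115067
u_24 = -1·115067 + -2·5229 + 1·-48040 = -173565
u_25 = -1·-173565 + -2·115067 + 1·5229 = -51340

-51340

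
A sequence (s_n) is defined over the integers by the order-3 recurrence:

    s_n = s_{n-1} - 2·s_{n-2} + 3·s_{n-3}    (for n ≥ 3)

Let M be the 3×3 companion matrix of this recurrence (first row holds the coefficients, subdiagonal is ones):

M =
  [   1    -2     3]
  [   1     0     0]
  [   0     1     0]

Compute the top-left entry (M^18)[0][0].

(M^18)[0][0] is the top entry after applying M 18 times to the unit state (1, 0, 0). Equivalently it is h_{20} for the auxiliary sequence (h_n) obeying the same recurrence with h_2 = 1 and h_i = 0 for 0 ≤ i < 2:
h_3 = 1·1 + -2·0 + 3·0 = 1
h_4 = 1·1 + -2·1 + 3·0 = -1
h_5 = 1·-1 + -2·1 + 3·1 = 0
h_6 = 1·0 + -2·-1 + 3·1 = 5
h_7 = 1·5 + -2·0 + 3·-1 = 2
h_8 = 1·2 + -2·5 + 3·0 = -8
h_9 = 1·-8 + -2·2 + 3·5 = 3
h_10 = 1·3 + -2·-8 + 3·2 = 25
h_11 = 1·25 + -2·3 + 3·-8 = -5
h_12 = 1·-5 + -2·25 + 3·3 = -46
h_13 = 1·-46 + -2·-5 + 3·25 = 39
h_14 = 1·39 + -2·-46 + 3·-5 = 116
h_15 = 1·116 + -2·39 + 3·-46 = -100
h_16 = 1·-100 + -2·116 + 3·39 = -215
h_17 = 1·-215 + -2·-100 + 3·116 = 333
h_18 = 1·333 + -2·-215 + 3·-100 = 463
h_19 = 1·463 + -2·333 + 3·-215 = -848
h_20 = 1·-848 + -2·463 + 3·333 = -775

-775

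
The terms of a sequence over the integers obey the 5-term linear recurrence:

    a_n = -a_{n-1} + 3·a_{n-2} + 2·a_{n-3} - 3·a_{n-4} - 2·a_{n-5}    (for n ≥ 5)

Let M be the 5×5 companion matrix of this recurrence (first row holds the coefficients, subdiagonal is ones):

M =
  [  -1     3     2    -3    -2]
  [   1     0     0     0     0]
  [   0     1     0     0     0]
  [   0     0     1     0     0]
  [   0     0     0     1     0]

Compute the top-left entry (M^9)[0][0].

(M^9)[0][0] is the top entry after applying M 9 times to the unit state (1, 0, 0, 0, 0). Equivalently it is h_{13} for the auxiliary sequence (h_n) obeying the same recurrence with h_4 = 1 and h_i = 0 for 0 ≤ i < 4:
h_5 = -1·1 + 3·0 + 2·0 + -3·0 + -2·0 = -1
h_6 = -1·-1 + 3·1 + 2·0 + -3·0 + -2·0 = 4
h_7 = -1·4 + 3·-1 + 2·1 + -3·0 + -2·0 = -5
h_8 = -1·-5 + 3·4 + 2·-1 + -3·1 + -2·0 = 12
h_9 = -1·12 + 3·-5 + 2·4 + -3·-1 + -2·1 = -18
h_10 = -1·-18 + 3·12 + 2·-5 + -3·4 + -2·-1 = 34
h_11 = -1·34 + 3·-18 + 2·12 + -3·-5 + -2·4 = -57
h_12 = -1·-57 + 3·34 + 2·-18 + -3·12 + -2·-5 = 97
h_13 = -1·97 + 3·-57 + 2·34 + -3·-18 + -2·12 = -170

-170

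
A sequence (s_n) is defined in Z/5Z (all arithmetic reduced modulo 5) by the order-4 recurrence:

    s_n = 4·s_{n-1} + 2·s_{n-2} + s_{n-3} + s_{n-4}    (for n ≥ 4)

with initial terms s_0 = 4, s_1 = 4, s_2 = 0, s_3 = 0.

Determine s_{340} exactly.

s_4 = 4·0 + 2·0 + 1·4 + 1·4 = 3
s_5 = 4·3 + 2·0 + 1·0 + 1·4 = 1
s_6 = 4·1 + 2·3 + 1·0 + 1·0 = 0
s_7 = 4·0 + 2·1 + 1·3 + 1·0 = 0
s_8 = 4·0 + 2·0 + 1·1 + 1·3 = 4
s_9 = 4·4 + 2·0 + 1·0 + 1·1 = 2
Continuing the recurrence:
  s_10 = 1;  s_11 = 2;  s_12 = 1;  s_13 = 1;  s_14 = 4;  s_15 = 1
  s_16 = 4;  s_17 = 3;  s_18 = 0;  s_19 = 1;  s_20 = 1;  s_21 = 4
  s_22 = 4;  s_23 = 1;  s_24 = 2;  s_25 = 3;  s_26 = 1;  s_27 = 3
  s_28 = 4;  s_29 = 1;  s_30 = 1;  s_31 = 3;  s_32 = 4;  s_33 = 4
  s_34 = 3;  s_35 = 2;  s_36 = 2;  s_37 = 4;  s_38 = 0;  s_39 = 2
  s_40 = 4;  s_41 = 4;  s_42 = 1;  s_43 = 3;  s_44 = 2;  s_45 = 4
  s_46 = 4;  s_47 = 4;  s_48 = 0;  s_49 = 1;  s_50 = 2;  s_51 = 4
  s_52 = 1;  s_53 = 0;  s_54 = 3;  s_55 = 2;  s_56 = 0;  s_57 = 2
  s_58 = 3;  s_59 = 3;  s_60 = 0;  s_61 = 1;  s_62 = 0;  s_63 = 0
  s_64 = 1;  s_65 = 0;  s_66 = 2;  s_67 = 4;  s_68 = 1;  s_69 = 4
  s_70 = 4;  s_71 = 4;  s_72 = 4;  s_73 = 2;  s_74 = 4;  s_75 = 3
  s_76 = 1;  s_77 = 1;  s_78 = 3;  s_79 = 3;  s_80 = 0;  s_81 = 0
  s_82 = 1;  s_83 = 2;  s_84 = 0;  s_85 = 0;  s_86 = 3;  s_87 = 4
  s_88 = 2;  s_89 = 4;  s_90 = 2;  s_91 = 2;  s_92 = 3;  s_93 = 2
  s_94 = 3;  s_95 = 1;  s_96 = 0;  s_97 = 2;  s_98 = 2;  s_99 = 3
  s_100 = 3;  s_101 = 2;  s_102 = 4;  s_103 = 1;  s_104 = 2;  s_105 = 1
  s_106 = 3;  s_107 = 2;  s_108 = 2;  s_109 = 1;  s_110 = 3;  s_111 = 3
  s_112 = 1;  s_113 = 4;  s_114 = 4;  s_115 = 3;  s_116 = 0;  s_117 = 4
  s_118 = 3;  s_119 = 3;  s_120 = 2;  s_121 = 1;  s_122 = 4;  s_123 = 3
  s_124 = 3;  s_125 = 3;  s_126 = 0;  s_127 = 2;  s_128 = 4;  s_129 = 3
  s_130 = 2;  s_131 = 0;  s_132 = 1;  s_133 = 4;  s_134 = 0;  s_135 = 4
  s_136 = 1;  s_137 = 1;  s_138 = 0;  s_139 = 2;  s_140 = 0;  s_141 = 0
  s_142 = 2;  s_143 = 0;  s_144 = 4;  s_145 = 3;  s_146 = 2;  s_147 = 3
  s_148 = 3;  s_149 = 3;  s_150 = 3;  s_151 = 4;  s_152 = 3;  s_153 = 1
  s_154 = 2;  s_155 = 2;  s_156 = 1;  s_157 = 1;  s_158 = 0;  s_159 = 0
  s_160 = 2;  s_161 = 4;  s_162 = 0;  s_163 = 0;  s_164 = 1;  s_165 = 3
  s_166 = 4;  s_167 = 3;  s_168 = 4;  s_169 = 4;  s_170 = 1;  s_171 = 4
  s_172 = 1;  s_173 = 2;  s_174 = 0;  s_175 = 4;  s_176 = 4;  s_177 = 1
  s_178 = 1;  s_179 = 4;  s_180 = 3;  s_181 = 2;  s_182 = 4;  s_183 = 2
  s_184 = 1;  s_185 = 4;  s_186 = 4;  s_187 = 2;  s_188 = 1;  s_189 = 1
  s_190 = 2;  s_191 = 3;  s_192 = 3;  s_193 = 1;  s_194 = 0;  s_195 = 3
  s_196 = 1;  s_197 = 1;  s_198 = 4;  s_199 = 2;  s_200 = 3;  s_201 = 1
  s_202 = 1;  s_203 = 1;  s_204 = 0;  s_205 = 4;  s_206 = 3;  s_207 = 1
  s_208 = 4;  s_209 = 0;  s_210 = 2;  s_211 = 3;  s_212 = 0;  s_213 = 3
  s_214 = 2;  s_215 = 2;  s_216 = 0;  s_217 = 4;  s_218 = 0;  s_219 = 0
  s_220 = 4;  s_221 = 0;  s_222 = 3;  s_223 = 1;  s_224 = 4;  s_225 = 1
  s_226 = 1;  s_227 = 1;  s_228 = 1;  s_229 = 3;  s_230 = 1;  s_231 = 2
  s_232 = 4;  s_233 = 4;  s_234 = 2;  s_235 = 2;  s_236 = 0;  s_237 = 0
  s_238 = 4;  s_239 = 3;  s_240 = 0;  s_241 = 0;  s_242 = 2;  s_243 = 1
  s_244 = 3;  s_245 = 1;  s_246 = 3;  s_247 = 3;  s_248 = 2;  s_249 = 3
  s_250 = 2;  s_251 = 4;  s_252 = 0;  s_253 = 3;  s_254 = 3;  s_255 = 2
  s_256 = 2;  s_257 = 3;  s_258 = 1;  s_259 = 4;  s_260 = 3;  s_261 = 4
  s_262 = 2;  s_263 = 3;  s_264 = 3;  s_265 = 4;  s_266 = 2;  s_267 = 2
  s_268 = 4;  s_269 = 1;  s_270 = 1;  s_271 = 2;  s_272 = 0;  s_273 = 1
  s_274 = 2;  s_275 = 2;  s_276 = 3;  s_277 = 4;  s_278 = 1;  s_279 = 2
  s_280 = 2;  s_281 = 2;  s_282 = 0;  s_283 = 3;  s_284 = 1;  s_285 = 2
  s_286 = 3;  s_287 = 0;  s_288 = 4;  s_289 = 1;  s_290 = 0;  s_291 = 1
  s_292 = 4;  s_293 = 4;  s_294 = 0;  s_295 = 3;  s_296 = 0;  s_297 = 0
  s_298 = 3;  s_299 = 0;  s_300 = 1;  s_301 = 2;  s_302 = 3;  s_303 = 2
  s_304 = 2;  s_305 = 2;  s_306 = 2;  s_307 = 1;  s_308 = 2;  s_309 = 4
  s_310 = 3;  s_311 = 3;  s_312 = 4;  s_313 = 4;  s_314 = 0;  s_315 = 0
  s_316 = 3;  s_317 = 1;  s_318 = 0;  s_319 = 0;  s_320 = 4;  s_321 = 2
  s_322 = 1;  s_323 = 2;  s_324 = 1;  s_325 = 1;  s_326 = 4;  s_327 = 1
  s_328 = 4;  s_329 = 3;  s_330 = 0;  s_331 = 1;  s_332 = 1;  s_333 = 4
  s_334 = 4;  s_335 = 1;  s_336 = 2;  s_337 = 3;  s_338 = 1
s_339 = 4·1 + 2·3 + 1·2 + 1·1 = 3
s_340 = 4·3 + 2·1 + 1·3 + 1·2 = 4

4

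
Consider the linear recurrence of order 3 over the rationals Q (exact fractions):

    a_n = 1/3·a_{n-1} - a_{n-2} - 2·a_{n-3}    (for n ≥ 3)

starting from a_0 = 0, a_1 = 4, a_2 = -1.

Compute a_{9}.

a_3 = 1/3·-1 + -1·4 + -2·0 = -13/3
a_4 = 1/3·-13/3 + -1·-1 + -2·4 = -76/9
a_5 = 1/3·-76/9 + -1·-13/3 + -2·-1 = 95/27
a_6 = 1/3·95/27 + -1·-76/9 + -2·-13/3 = 1481/81
a_7 = 1/3·1481/81 + -1·95/27 + -2·-76/9 = 4730/243
a_8 = 1/3·4730/243 + -1·1481/81 + -2·95/27 = -13729/729
a_9 = 1/3·-13729/729 + -1·4730/243 + -2·1481/81 = -136273/2187

-136273/2187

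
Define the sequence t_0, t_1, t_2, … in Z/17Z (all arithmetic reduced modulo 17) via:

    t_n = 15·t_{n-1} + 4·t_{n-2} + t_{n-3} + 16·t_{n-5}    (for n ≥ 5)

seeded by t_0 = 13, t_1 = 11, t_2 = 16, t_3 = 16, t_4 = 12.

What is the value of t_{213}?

t_5 = 15·12 + 4·16 + 1·16 + 0·11 + 16·13 = 9
t_6 = 15·9 + 4·12 + 1·16 + 0·16 + 16·11 = 1
t_7 = 15·1 + 4·9 + 1·12 + 0·16 + 16·16 = 13
t_8 = 15·13 + 4·1 + 1·9 + 0·12 + 16·16 = 5
t_9 = 15·5 + 4·13 + 1·1 + 0·9 + 16·12 = 14
t_10 = 15·14 + 4·5 + 1·13 + 0·1 + 16·9 = 13
Continuing the recurrence:
  t_11 = 0;  t_12 = 2;  t_13 = 4;  t_14 = 3;  t_15 = 16;  t_16 = 1
  t_17 = 12;  t_18 = 9;  t_19 = 11;  t_20 = 10;  t_21 = 15;  t_22 = 9
  t_23 = 9;  t_24 = 5;  t_25 = 8;  t_26 = 15;  t_27 = 15;  t_28 = 12
  t_29 = 12;  t_30 = 14;  t_31 = 0;  t_32 = 2;  t_33 = 15;  t_34 = 0
  t_35 = 14;  t_36 = 4;  t_37 = 12;  t_38 = 8;  t_39 = 2;  t_40 = 9
  t_41 = 11;  t_42 = 4;  t_43 = 3;  t_44 = 2;  t_45 = 3;  t_46 = 11
  t_47 = 5;  t_48 = 0;  t_49 = 12;  t_50 = 12;  t_51 = 13;  t_52 = 12
  t_53 = 6;  t_54 = 3;  t_55 = 1;  t_56 = 3;  t_57 = 6;  t_58 = 12
  t_59 = 0;  t_60 = 2;  t_61 = 5;  t_62 = 9;  t_63 = 9;  t_64 = 6
  t_65 = 14;  t_66 = 0;  t_67 = 2;  t_68 = 1;  t_69 = 0;  t_70 = 9
  t_71 = 0;  t_72 = 0;  t_73 = 8;  t_74 = 1;  t_75 = 4;  t_76 = 4
  t_77 = 9;  t_78 = 11;  t_79 = 0;  t_80 = 15;  t_81 = 11;  t_82 = 12
  t_83 = 7;  t_84 = 11;  t_85 = 3;  t_86 = 0;  t_87 = 11;  t_88 = 8
  t_89 = 0;  t_90 = 6;  t_91 = 13;  t_92 = 4;  t_93 = 8;  t_94 = 13
  t_95 = 4;  t_96 = 5;  t_97 = 15;  t_98 = 3;  t_99 = 12;  t_100 = 16
  t_101 = 14;  t_102 = 16;  t_103 = 3;  t_104 = 9;  t_105 = 11;  t_106 = 3
  t_107 = 14;  t_108 = 9;  t_109 = 15;  t_110 = 9;  t_111 = 14;  t_112 = 9
  t_113 = 4;  t_114 = 10;  t_115 = 13;  t_116 = 4;  t_117 = 11;  t_118 = 3
  t_119 = 15;  t_120 = 14;  t_121 = 14;  t_122 = 15;  t_123 = 3;  t_124 = 2
  t_125 = 9;  t_126 = 13;  t_127 = 14;  t_128 = 13;  t_129 = 7;  t_130 = 9
  t_131 = 10;  t_132 = 9;  t_133 = 1;  t_134 = 3;  t_135 = 15;  t_136 = 7
  t_137 = 6;  t_138 = 13;  t_139 = 2;  t_140 = 5;  t_141 = 4;  t_142 = 8
  t_143 = 9;  t_144 = 16;  t_145 = 7;  t_146 = 4;  t_147 = 11;  t_148 = 9
  t_149 = 14;  t_150 = 12;  t_151 = 3;  t_152 = 11;  t_153 = 10;  t_154 = 13
  t_155 = 13;  t_156 = 16;  t_157 = 5;  t_158 = 6;  t_159 = 11;  t_160 = 11
  t_161 = 12;  t_162 = 9;  t_163 = 1;  t_164 = 1;  t_165 = 0;  t_166 = 10
  t_167 = 6;  t_168 = 10;  t_169 = 13;  t_170 = 3;  t_171 = 12;  t_172 = 12
  t_173 = 0;  t_174 = 13;  t_175 = 0;  t_176 = 6;  t_177 = 6;  t_178 = 12
  t_179 = 10;  t_180 = 0;  t_181 = 12;  t_182 = 14;  t_183 = 8;  t_184 = 8
  t_185 = 13;  t_186 = 2;  t_187 = 8;  t_188 = 14;  t_189 = 15;  t_190 = 4
  t_191 = 13;  t_192 = 14;  t_193 = 14;  t_194 = 9;  t_195 = 14;  t_196 = 9
  t_197 = 16;  t_198 = 4;  t_199 = 5;  t_200 = 8;  t_201 = 16;  t_202 = 6
  t_203 = 5;  t_204 = 8;  t_205 = 2;  t_206 = 0;  t_207 = 10;  t_208 = 11
  t_209 = 10;  t_210 = 15;  t_211 = 4
t_212 = 15·4 + 4·15 + 1·10 + 0·11 + 16·10 = 1
t_213 = 15·1 + 4·4 + 1·15 + 0·10 + 16·11 = 1

1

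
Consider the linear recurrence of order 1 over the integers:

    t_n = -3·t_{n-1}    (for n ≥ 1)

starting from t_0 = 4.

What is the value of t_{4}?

324

t_1 = -3·4 = -12
t_2 = -3·-12 = 36
t_3 = -3·36 = -108
t_4 = -3·-108 = 324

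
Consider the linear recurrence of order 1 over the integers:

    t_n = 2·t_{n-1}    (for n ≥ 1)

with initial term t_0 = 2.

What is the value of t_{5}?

64

t_1 = 2·2 = 4
t_2 = 2·4 = 8
t_3 = 2·8 = 16
t_4 = 2·16 = 32
t_5 = 2·32 = 64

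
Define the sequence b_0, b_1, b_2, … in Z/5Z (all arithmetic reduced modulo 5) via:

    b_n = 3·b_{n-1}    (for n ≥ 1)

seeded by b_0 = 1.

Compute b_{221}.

b_1 = 3·1 = 3
b_2 = 3·3 = 4
b_3 = 3·4 = 2
b_4 = 3·2 = 1
(b_4) = (1) = (b_0), so the sequence has period 4.
221 ≡ 1 (mod 4), hence b_221 = b_1 = 3.

3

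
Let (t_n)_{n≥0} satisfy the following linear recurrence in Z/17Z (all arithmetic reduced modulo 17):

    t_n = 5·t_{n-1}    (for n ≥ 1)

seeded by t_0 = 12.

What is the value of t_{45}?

t_1 = 5·12 = 9
t_2 = 5·9 = 11
t_3 = 5·11 = 4
t_4 = 5·4 = 3
t_5 = 5·3 = 15
t_6 = 5·15 = 7
t_7 = 5·7 = 1
t_8 = 5·1 = 5
t_9 = 5·5 = 8
t_10 = 5·8 = 6
t_11 = 5·6 = 13
t_12 = 5·13 = 14
t_13 = 5·14 = 2
t_14 = 5·2 = 10
t_15 = 5·10 = 16
t_16 = 5·16 = 12
(t_16) = (12) = (t_0), so the sequence has period 16.
45 ≡ 13 (mod 16), hence t_45 = t_13 = 2.

2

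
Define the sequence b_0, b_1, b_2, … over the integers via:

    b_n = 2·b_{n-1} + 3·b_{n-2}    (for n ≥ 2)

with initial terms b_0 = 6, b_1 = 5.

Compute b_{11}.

487151

b_2 = 2·5 + 3·6 = 28
b_3 = 2·28 + 3·5 = 71
b_4 = 2·71 + 3·28 = 226
b_5 = 2·226 + 3·71 = 665
b_6 = 2·665 + 3·226 = 2008
b_7 = 2·2008 + 3·665 = 6011
b_8 = 2·6011 + 3·2008 = 18046
b_9 = 2·18046 + 3·6011 = 54125
b_10 = 2·54125 + 3·18046 = 162388
b_11 = 2·162388 + 3·54125 = 487151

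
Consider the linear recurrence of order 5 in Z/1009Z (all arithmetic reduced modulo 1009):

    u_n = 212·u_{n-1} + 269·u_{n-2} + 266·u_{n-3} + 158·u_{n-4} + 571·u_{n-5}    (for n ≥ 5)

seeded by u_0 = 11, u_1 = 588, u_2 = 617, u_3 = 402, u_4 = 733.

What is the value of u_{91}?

576

u_5 = 212·733 + 269·402 + 266·617 + 158·588 + 571·11 = 143
u_6 = 212·143 + 269·733 + 266·402 + 158·617 + 571·588 = 819
u_7 = 212·819 + 269·143 + 266·733 + 158·402 + 571·617 = 561
u_8 = 212·561 + 269·819 + 266·143 + 158·733 + 571·402 = 193
u_9 = 212·193 + 269·561 + 266·819 + 158·143 + 571·733 = 229
u_10 = 212·229 + 269·193 + 266·561 + 158·819 + 571·143 = 642
Continuing the recurrence:
  u_11 = 148;  u_12 = 323;  u_13 = 656;  u_14 = 85;  u_15 = 392;  u_16 = 299
  u_17 = 252;  u_18 = 553;  u_19 = 690;  u_20 = 500;  u_21 = 466;  u_22 = 320
  u_23 = 281;  u_24 = 983;  u_25 = 744;  u_26 = 293;  u_27 = 152;  u_28 = 139
  u_29 = 768;  u_30 = 412;  u_31 = 576;  u_32 = 113;  u_33 = 849;  u_34 = 494
  u_35 = 280;  u_36 = 8;  u_37 = 458;  u_38 = 998;  u_39 = 307;  u_40 = 19
  u_41 = 186;  u_42 = 547;  u_43 = 378;  u_44 = 1004;  u_45 = 814;  u_46 = 263
  u_47 = 702;  u_48 = 338;  u_49 = 141;  u_50 = 640;  u_51 = 935;  u_52 = 446
  u_53 = 58;  u_54 = 598;  u_55 = 281;  u_56 = 727;  u_57 = 797;  u_58 = 826
  u_59 = 103;  u_60 = 833;  u_61 = 458;  u_62 = 841;  u_63 = 983;  u_64 = 220
  u_65 = 123;  u_66 = 524;  u_67 = 750;  u_68 = 447;  u_69 = 777;  u_70 = 813
  u_71 = 794;  u_72 = 845;  u_73 = 185;  u_74 = 490;  u_75 = 459;  u_76 = 499
  u_77 = 557;  u_78 = 496;  u_79 = 434;  u_80 = 153;  u_81 = 221;  u_82 = 522
  u_83 = 586;  u_84 = 114;  u_85 = 993;  u_86 = 325;  u_87 = 241;  u_88 = 541
  u_89 = 612
u_90 = 212·612 + 269·541 + 266·241 + 158·325 + 571·993 = 191
u_91 = 212·191 + 269·612 + 266·541 + 158·241 + 571·325 = 576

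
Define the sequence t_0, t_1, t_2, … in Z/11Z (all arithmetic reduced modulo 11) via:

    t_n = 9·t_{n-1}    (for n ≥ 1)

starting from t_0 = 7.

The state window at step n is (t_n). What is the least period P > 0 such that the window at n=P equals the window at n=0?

n=0: window = (7)
n=1: window = (8)
n=2: window = (6)
n=3: window = (10)
n=4: window = (2)
n=5: window = (7)
window at n=5 equals window at n=0 → period = 5

5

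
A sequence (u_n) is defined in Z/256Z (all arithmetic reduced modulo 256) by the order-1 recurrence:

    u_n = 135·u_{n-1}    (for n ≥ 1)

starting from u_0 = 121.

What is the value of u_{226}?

41

u_1 = 135·121 = 207
u_2 = 135·207 = 41
u_3 = 135·41 = 159
u_4 = 135·159 = 217
u_5 = 135·217 = 111
u_6 = 135·111 = 137
u_7 = 135·137 = 63
u_8 = 135·63 = 57
u_9 = 135·57 = 15
u_10 = 135·15 = 233
u_11 = 135·233 = 223
u_12 = 135·223 = 153
u_13 = 135·153 = 175
u_14 = 135·175 = 73
u_15 = 135·73 = 127
u_16 = 135·127 = 249
u_17 = 135·249 = 79
u_18 = 135·79 = 169
u_19 = 135·169 = 31
u_20 = 135·31 = 89
u_21 = 135·89 = 239
u_22 = 135·239 = 9
u_23 = 135·9 = 191
u_24 = 135·191 = 185
u_25 = 135·185 = 143
u_26 = 135·143 = 105
u_27 = 135·105 = 95
u_28 = 135·95 = 25
u_29 = 135·25 = 47
u_30 = 135·47 = 201
u_31 = 135·201 = 255
u_32 = 135·255 = 121
(u_32) = (121) = (u_0), so the sequence has period 32.
226 ≡ 2 (mod 32), hence u_226 = u_2 = 41.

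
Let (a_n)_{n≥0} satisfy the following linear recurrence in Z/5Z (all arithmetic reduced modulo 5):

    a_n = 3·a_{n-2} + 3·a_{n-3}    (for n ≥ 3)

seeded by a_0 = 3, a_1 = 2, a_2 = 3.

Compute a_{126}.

a_3 = 0·3 + 3·2 + 3·3 = 0
a_4 = 0·0 + 3·3 + 3·2 = 0
a_5 = 0·0 + 3·0 + 3·3 = 4
a_6 = 0·4 + 3·0 + 3·0 = 0
a_7 = 0·0 + 3·4 + 3·0 = 2
a_8 = 0·2 + 3·0 + 3·4 = 2
a_9 = 0·2 + 3·2 + 3·0 = 1
a_10 = 0·1 + 3·2 + 3·2 = 2
a_11 = 0·2 + 3·1 + 3·2 = 4
a_12 = 0·4 + 3·2 + 3·1 = 4
a_13 = 0·4 + 3·4 + 3·2 = 3
a_14 = 0·3 + 3·4 + 3·4 = 4
a_15 = 0·4 + 3·3 + 3·4 = 1
a_16 = 0·1 + 3·4 + 3·3 = 1
a_17 = 0·1 + 3·1 + 3·4 = 0
a_18 = 0·0 + 3·1 + 3·1 = 1
a_19 = 0·1 + 3·0 + 3·1 = 3
a_20 = 0·3 + 3·1 + 3·0 = 3
a_21 = 0·3 + 3·3 + 3·1 = 2
a_22 = 0·2 + 3·3 + 3·3 = 3
(a_20, a_21, a_22) = (3, 2, 3) = (a_0, a_1, a_2), so the sequence has period 20.
126 ≡ 6 (mod 20), hence a_126 = a_6 = 0.

0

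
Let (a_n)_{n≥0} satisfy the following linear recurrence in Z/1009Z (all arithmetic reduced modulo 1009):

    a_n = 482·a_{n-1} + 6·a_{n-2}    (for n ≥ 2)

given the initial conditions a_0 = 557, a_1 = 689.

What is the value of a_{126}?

682

a_2 = 482·689 + 6·557 = 452
a_3 = 482·452 + 6·689 = 18
a_4 = 482·18 + 6·452 = 289
a_5 = 482·289 + 6·18 = 164
a_6 = 482·164 + 6·289 = 62
a_7 = 482·62 + 6·164 = 598
a_8 = 482·598 + 6·62 = 34
a_9 = 482·34 + 6·598 = 805
a_10 = 482·805 + 6·34 = 758
a_11 = 482·758 + 6·805 = 892
a_12 = 482·892 + 6·758 = 622
a_13 = 482·622 + 6·892 = 438
a_14 = 482·438 + 6·622 = 940
a_15 = 482·940 + 6·438 = 649
a_16 = 482·649 + 6·940 = 623
a_17 = 482·623 + 6·649 = 471
a_18 = 482·471 + 6·623 = 708
a_19 = 482·708 + 6·471 = 13
a_20 = 482·13 + 6·708 = 424
a_21 = 482·424 + 6·13 = 628
a_22 = 482·628 + 6·424 = 522
a_23 = 482·522 + 6·628 = 95
a_24 = 482·95 + 6·522 = 490
a_25 = 482·490 + 6·95 = 644
a_26 = 482·644 + 6·490 = 558
a_27 = 482·558 + 6·644 = 390
a_28 = 482·390 + 6·558 = 627
a_29 = 482·627 + 6·390 = 845
a_30 = 482·845 + 6·627 = 389
a_31 = 482·389 + 6·845 = 858
a_32 = 482·858 + 6·389 = 182
a_33 = 482·182 + 6·858 = 44
a_34 = 482·44 + 6·182 = 102
a_35 = 482·102 + 6·44 = 996
a_36 = 482·996 + 6·102 = 400
a_37 = 482·400 + 6·996 = 3
a_38 = 482·3 + 6·400 = 819
a_39 = 482·819 + 6·3 = 257
a_40 = 482·257 + 6·819 = 645
a_41 = 482·645 + 6·257 = 651
a_42 = 482·651 + 6·645 = 826
a_43 = 482·826 + 6·651 = 456
a_44 = 482·456 + 6·826 = 750
a_45 = 482·750 + 6·456 = 996
a_46 = 482·996 + 6·750 = 252
a_47 = 482·252 + 6·996 = 306
a_48 = 482·306 + 6·252 = 681
a_49 = 482·681 + 6·306 = 135
a_50 = 482·135 + 6·681 = 544
a_51 = 482·544 + 6·135 = 678
a_52 = 482·678 + 6·544 = 117
a_53 = 482·117 + 6·678 = 931
a_54 = 482·931 + 6·117 = 439
a_55 = 482·439 + 6·931 = 249
a_56 = 482·249 + 6·439 = 563
a_57 = 482·563 + 6·249 = 430
a_58 = 482·430 + 6·563 = 766
a_59 = 482·766 + 6·430 = 480
a_60 = 482·480 + 6·766 = 859
a_61 = 482·859 + 6·480 = 201
a_62 = 482·201 + 6·859 = 127
a_63 = 482·127 + 6·201 = 871
a_64 = 482·871 + 6·127 = 840
a_65 = 482·840 + 6·871 = 452
a_66 = 482·452 + 6·840 = 924
a_67 = 482·924 + 6·452 = 84
a_68 = 482·84 + 6·924 = 627
a_69 = 482·627 + 6·84 = 18
a_70 = 482·18 + 6·627 = 330
a_71 = 482·330 + 6·18 = 755
a_72 = 482·755 + 6·330 = 632
a_73 = 482·632 + 6·755 = 400
a_74 = 482·400 + 6·632 = 846
a_75 = 482·846 + 6·400 = 518
a_76 = 482·518 + 6·846 = 484
a_77 = 482·484 + 6·518 = 290
a_78 = 482·290 + 6·484 = 415
a_79 = 482·415 + 6·290 = 979
a_80 = 482·979 + 6·415 = 138
a_81 = 482·138 + 6·979 = 751
a_82 = 482·751 + 6·138 = 579
a_83 = 482·579 + 6·751 = 55
a_84 = 482·55 + 6·579 = 723
a_85 = 482·723 + 6·55 = 711
a_86 = 482·711 + 6·723 = 953
a_87 = 482·953 + 6·711 = 481
a_88 = 482·481 + 6·953 = 445
a_89 = 482·445 + 6·481 = 441
a_90 = 482·441 + 6·445 = 315
a_91 = 482·315 + 6·441 = 99
a_92 = 482·99 + 6·315 = 167
a_93 = 482·167 + 6·99 = 368
a_94 = 482·368 + 6·167 = 794
a_95 = 482·794 + 6·368 = 487
a_96 = 482·487 + 6·794 = 365
a_97 = 482·365 + 6·487 = 259
a_98 = 482·259 + 6·365 = 903
a_99 = 482·903 + 6·259 = 912
a_100 = 482·912 + 6·903 = 33
a_101 = 482·33 + 6·912 = 189
a_102 = 482·189 + 6·33 = 486
a_103 = 482·486 + 6·189 = 289
a_104 = 482·289 + 6·486 = 954
a_105 = 482·954 + 6·289 = 449
a_106 = 482·449 + 6·954 = 162
a_107 = 482·162 + 6·449 = 58
a_108 = 482·58 + 6·162 = 676
a_109 = 482·676 + 6·58 = 273
a_110 = 482·273 + 6·676 = 436
a_111 = 482·436 + 6·273 = 909
a_112 = 482·909 + 6·436 = 830
a_113 = 482·830 + 6·909 = 905
a_114 = 482·905 + 6·830 = 257
a_115 = 482·257 + 6·905 = 152
a_116 = 482·152 + 6·257 = 140
a_117 = 482·140 + 6·152 = 789
a_118 = 482·789 + 6·140 = 745
a_119 = 482·745 + 6·789 = 584
a_120 = 482·584 + 6·745 = 411
a_121 = 482·411 + 6·584 = 815
a_122 = 482·815 + 6·411 = 777
a_123 = 482·777 + 6·815 = 20
a_124 = 482·20 + 6·777 = 176
a_125 = 482·176 + 6·20 = 196
a_126 = 482·196 + 6·176 = 682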